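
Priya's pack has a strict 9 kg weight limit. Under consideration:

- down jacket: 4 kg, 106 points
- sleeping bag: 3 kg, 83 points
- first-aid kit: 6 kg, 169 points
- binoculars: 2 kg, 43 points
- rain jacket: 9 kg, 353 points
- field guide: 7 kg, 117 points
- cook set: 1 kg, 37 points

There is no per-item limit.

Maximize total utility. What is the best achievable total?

353

The ratio ordering already packs tightly: rain jacket, 9 kg, 353.
Nothing else within 9 kg beats 353.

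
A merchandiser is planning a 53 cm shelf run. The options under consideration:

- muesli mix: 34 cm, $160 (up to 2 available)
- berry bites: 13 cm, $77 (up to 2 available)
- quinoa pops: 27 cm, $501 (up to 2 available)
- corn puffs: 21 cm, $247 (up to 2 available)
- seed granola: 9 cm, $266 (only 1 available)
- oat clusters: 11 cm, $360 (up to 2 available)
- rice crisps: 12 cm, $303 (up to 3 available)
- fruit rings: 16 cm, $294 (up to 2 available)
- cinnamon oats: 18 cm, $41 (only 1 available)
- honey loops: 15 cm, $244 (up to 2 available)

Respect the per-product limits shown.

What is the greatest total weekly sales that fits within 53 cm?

1326

Density check — oat clusters 32.73, seed granola 29.56, rice crisps 25.25 are the best per cm.
Filling by ratio: seed granola + 2×oat clusters + rice crisps for 1289, with 10 cm left unused.
Dropping seed granola frees 9 cm; slotting in rice crisps (12 cm) lifts the total to 1326 at 46 cm.
The spare 7 cm is too small for any remaining product, and no exchange beats 1326.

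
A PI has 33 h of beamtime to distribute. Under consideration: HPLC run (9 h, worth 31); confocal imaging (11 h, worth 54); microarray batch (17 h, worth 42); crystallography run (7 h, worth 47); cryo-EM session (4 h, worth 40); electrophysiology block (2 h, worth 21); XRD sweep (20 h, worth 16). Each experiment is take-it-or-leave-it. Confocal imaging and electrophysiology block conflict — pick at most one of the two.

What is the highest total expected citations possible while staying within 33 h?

By expected citations per h: electrophysiology block 10.50, cryo-EM session 10.00, crystallography run 6.71 lead.
Taking HPLC run + confocal imaging + crystallography run + cryo-EM session: 31 h used, 172 in expected citations.
That's the maximum — no feasible swap from here does better than 172.

172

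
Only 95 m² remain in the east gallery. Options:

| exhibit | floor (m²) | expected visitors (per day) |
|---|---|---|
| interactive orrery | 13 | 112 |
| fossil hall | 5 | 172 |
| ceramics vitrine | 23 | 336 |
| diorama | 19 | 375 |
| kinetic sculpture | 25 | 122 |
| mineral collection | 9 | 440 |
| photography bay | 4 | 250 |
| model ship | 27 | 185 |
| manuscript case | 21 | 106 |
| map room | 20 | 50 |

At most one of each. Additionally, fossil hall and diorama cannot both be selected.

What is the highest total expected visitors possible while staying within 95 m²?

1698

Interactive orrery + ceramics vitrine + diorama + mineral collection + photography bay + model ship uses 95 of the 95 m² and totals 1698.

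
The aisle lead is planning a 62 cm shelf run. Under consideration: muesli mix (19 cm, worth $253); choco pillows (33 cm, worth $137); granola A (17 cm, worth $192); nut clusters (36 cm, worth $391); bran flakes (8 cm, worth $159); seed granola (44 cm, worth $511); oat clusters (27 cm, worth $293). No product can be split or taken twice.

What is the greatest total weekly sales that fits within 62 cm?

A density-first pass picks muesli mix + granola A + bran flakes — 604 at 44 cm.
Replace muesli mix with nut clusters: the trade gains 138 net, giving 742 at 61 cm.
Runner-up muesli mix + bran flakes + oat clusters tops out at 705.

742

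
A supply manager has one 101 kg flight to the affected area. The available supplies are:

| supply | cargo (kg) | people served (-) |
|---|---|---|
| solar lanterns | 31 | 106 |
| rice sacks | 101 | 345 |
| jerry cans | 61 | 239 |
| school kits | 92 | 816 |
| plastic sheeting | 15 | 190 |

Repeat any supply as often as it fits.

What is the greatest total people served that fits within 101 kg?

1140

Best packing: 6×plastic sheeting — 90 kg, 1140 total.
No other feasible combination exceeds 1140.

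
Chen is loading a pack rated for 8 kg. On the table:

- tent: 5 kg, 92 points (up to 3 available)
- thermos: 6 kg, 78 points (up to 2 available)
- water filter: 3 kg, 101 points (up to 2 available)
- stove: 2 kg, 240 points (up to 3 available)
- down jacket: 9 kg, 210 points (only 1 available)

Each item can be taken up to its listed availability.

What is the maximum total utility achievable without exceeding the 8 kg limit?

720

Density check — stove 120.00, water filter 33.67, down jacket 23.33, tent 18.40 are the best per kg.
Taking 3×stove: 6 kg used, 720 in utility.
Every other selection either busts 8 kg or exceeds an availability limit or fails to beat 720.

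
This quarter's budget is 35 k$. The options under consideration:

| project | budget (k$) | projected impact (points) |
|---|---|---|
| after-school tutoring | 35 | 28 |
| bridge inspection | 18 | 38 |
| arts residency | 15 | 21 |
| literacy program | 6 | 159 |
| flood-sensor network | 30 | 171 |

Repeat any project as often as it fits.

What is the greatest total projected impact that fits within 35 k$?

The ratio ordering already packs tightly: 5×literacy program, 30 k$, 795.
Every other selection either busts 35 k$ or fails to beat 795.

795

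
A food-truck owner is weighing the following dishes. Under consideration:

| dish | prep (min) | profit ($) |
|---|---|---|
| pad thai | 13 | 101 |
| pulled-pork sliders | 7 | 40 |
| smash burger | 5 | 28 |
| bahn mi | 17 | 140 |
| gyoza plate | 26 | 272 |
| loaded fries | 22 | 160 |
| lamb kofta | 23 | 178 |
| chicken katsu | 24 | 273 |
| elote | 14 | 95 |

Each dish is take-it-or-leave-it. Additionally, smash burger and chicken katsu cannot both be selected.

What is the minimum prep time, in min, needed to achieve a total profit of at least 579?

57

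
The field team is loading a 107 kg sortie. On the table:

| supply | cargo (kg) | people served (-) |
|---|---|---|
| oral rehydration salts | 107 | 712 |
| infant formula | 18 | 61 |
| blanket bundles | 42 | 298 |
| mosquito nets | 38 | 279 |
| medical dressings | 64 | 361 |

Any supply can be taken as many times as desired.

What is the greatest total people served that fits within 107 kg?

712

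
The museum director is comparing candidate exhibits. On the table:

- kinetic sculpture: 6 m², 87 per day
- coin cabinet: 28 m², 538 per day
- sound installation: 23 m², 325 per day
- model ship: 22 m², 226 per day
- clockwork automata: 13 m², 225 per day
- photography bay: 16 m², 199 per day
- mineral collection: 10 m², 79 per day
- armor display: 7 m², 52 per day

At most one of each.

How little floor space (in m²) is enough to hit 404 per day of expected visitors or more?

28

Need the lightest bundle worth ≥ 404.
coin cabinet reaches 538 using 28 m².
Below 28 m² the best achievable stays under 404.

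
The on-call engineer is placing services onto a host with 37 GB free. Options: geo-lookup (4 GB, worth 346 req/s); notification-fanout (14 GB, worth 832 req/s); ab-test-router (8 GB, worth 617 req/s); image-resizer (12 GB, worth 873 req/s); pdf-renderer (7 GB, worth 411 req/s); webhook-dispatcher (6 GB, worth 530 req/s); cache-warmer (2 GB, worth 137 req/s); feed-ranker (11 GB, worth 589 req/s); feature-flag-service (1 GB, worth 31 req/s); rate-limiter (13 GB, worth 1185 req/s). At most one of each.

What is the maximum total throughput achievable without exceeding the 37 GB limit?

A density-first pass picks geo-lookup + ab-test-router + webhook-dispatcher + cache-warmer + feature-flag-service + rate-limiter — 2846 at 34 GB.
Replace ab-test-router and feature-flag-service with image-resizer: the trade gains 225 net, giving 3071 at 37 GB.
Runner-up geo-lookup + ab-test-router + image-resizer + rate-limiter tops out at 3021.

3071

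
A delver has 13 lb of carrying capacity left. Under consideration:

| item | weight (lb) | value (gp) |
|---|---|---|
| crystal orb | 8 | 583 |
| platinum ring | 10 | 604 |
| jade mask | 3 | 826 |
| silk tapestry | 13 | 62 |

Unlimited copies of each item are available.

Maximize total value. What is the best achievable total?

Best packing: 4×jade mask — 12 lb, 3304 total.
Every other selection either busts 13 lb or fails to beat 3304.

3304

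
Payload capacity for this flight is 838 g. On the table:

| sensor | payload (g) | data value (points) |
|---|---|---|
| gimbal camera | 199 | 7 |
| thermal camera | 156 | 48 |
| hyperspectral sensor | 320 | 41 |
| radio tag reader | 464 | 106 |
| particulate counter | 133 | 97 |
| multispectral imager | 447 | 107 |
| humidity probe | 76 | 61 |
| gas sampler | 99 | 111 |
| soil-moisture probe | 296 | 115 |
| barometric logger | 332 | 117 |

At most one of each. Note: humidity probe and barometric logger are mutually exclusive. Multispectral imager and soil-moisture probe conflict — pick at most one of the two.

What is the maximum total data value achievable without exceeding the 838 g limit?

Density check — gas sampler 1.12, humidity probe 0.80, particulate counter 0.73, soil-moisture probe 0.39 are the best per g.
Thermal camera + particulate counter + humidity probe + gas sampler + soil-moisture probe uses 760 of the 838 g and totals 432.

432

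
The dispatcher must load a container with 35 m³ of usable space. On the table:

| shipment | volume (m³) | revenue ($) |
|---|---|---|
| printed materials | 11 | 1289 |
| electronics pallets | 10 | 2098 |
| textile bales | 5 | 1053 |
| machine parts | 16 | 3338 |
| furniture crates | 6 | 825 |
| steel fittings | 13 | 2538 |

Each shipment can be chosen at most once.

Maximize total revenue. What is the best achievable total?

6929

Filling by ratio: electronics pallets + textile bales + machine parts for 6489, with 4 m³ left unused.
Dropping electronics pallets frees 10 m³; slotting in steel fittings (13 m³) lifts the total to 6929 at 34 m³.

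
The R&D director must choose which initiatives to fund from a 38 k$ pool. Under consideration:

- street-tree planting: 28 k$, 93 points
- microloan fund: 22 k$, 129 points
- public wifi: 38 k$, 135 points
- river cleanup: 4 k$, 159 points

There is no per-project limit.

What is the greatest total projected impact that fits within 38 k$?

1431

9×river cleanup uses 36 of the 38 k$ and totals 1431.
The spare 2 k$ is too small for any remaining project, and no exchange beats 1431.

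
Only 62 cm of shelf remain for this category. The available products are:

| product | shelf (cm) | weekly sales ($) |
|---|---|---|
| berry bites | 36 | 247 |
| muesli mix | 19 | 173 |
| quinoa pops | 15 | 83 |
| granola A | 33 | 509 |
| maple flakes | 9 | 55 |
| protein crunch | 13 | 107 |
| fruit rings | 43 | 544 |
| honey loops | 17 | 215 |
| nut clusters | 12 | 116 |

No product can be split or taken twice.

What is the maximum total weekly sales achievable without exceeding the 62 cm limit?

Taking granola A + honey loops + nut clusters: 62 cm used, 840 in weekly sales.
Runner-up granola A + maple flakes + honey loops tops out at 779.

840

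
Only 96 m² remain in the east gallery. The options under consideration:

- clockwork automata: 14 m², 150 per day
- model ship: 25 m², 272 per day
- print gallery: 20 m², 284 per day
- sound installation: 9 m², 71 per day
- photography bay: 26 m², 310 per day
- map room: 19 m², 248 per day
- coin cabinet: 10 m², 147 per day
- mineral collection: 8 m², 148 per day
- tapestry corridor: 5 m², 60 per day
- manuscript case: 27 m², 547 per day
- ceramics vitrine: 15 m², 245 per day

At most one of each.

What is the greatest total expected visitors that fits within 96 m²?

Density check — manuscript case 20.26, mineral collection 18.50, ceramics vitrine 16.33 are the best per m².
Filling by ratio: print gallery + sound installation + coin cabinet + mineral collection + tapestry corridor + manuscript case + ceramics vitrine for 1502, with 2 m² left unused.
The 24 m² tied up in sound installation and coin cabinet and tapestry corridor is better spent on photography bay — total rises to 1534 (96 m²).

1534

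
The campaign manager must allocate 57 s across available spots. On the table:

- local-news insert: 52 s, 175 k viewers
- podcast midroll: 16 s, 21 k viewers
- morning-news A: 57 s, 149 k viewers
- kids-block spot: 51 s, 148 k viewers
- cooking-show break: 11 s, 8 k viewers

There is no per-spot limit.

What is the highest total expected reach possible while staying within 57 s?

Best packing: local-news insert — 52 s, 175 total.
The spare 5 s is too small for any remaining spot, and no exchange beats 175.

175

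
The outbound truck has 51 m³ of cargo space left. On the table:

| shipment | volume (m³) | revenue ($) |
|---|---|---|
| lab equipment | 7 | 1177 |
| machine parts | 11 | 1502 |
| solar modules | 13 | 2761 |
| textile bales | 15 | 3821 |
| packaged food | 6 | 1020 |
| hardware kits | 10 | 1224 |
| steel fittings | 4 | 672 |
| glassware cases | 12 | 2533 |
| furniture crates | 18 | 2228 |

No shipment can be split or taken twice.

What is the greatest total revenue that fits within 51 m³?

10964

The ratio heuristic lands on solar modules + textile bales + packaged food + steel fittings + glassware cases (10807) but leaves 1 m³ idle.
Dropping packaged food frees 6 m³; slotting in lab equipment (7 m³) lifts the total to 10964 at 51 m³.
Every other selection either busts 51 m³ or fails to beat 10964.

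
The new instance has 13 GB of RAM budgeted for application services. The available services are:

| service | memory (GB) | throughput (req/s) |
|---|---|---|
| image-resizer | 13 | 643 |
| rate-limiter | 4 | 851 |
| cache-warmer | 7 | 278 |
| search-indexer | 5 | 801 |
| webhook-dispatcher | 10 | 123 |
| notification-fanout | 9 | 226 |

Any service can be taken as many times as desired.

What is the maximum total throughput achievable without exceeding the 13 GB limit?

By throughput per GB: rate-limiter 212.75, search-indexer 160.20, image-resizer 49.46, cache-warmer 39.71 lead.
Best packing: 3×rate-limiter — 12 GB, 2553 total.
No other feasible combination exceeds 2553.

2553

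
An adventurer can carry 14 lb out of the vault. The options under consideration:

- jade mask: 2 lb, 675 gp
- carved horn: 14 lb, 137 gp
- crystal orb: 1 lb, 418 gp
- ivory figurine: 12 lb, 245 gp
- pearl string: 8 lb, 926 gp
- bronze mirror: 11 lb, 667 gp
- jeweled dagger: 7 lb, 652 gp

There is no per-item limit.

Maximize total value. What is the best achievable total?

5852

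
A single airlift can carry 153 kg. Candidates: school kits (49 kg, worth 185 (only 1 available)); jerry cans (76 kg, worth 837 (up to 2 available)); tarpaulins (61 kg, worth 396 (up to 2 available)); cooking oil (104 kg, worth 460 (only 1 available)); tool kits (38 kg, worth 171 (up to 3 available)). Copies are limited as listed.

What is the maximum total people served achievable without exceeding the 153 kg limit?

Ranking by ratio (people served/kg): jerry cans 11.01, tarpaulins 6.49, tool kits 4.50, cooking oil 4.42.
The ratio ordering already packs tightly: 2×jerry cans, 152 kg, 1674.

1674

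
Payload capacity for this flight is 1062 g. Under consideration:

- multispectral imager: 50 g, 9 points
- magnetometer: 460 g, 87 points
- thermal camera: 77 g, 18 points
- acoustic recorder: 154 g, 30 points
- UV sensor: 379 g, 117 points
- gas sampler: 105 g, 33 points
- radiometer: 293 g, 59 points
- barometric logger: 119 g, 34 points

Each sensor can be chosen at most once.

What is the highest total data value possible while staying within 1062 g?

273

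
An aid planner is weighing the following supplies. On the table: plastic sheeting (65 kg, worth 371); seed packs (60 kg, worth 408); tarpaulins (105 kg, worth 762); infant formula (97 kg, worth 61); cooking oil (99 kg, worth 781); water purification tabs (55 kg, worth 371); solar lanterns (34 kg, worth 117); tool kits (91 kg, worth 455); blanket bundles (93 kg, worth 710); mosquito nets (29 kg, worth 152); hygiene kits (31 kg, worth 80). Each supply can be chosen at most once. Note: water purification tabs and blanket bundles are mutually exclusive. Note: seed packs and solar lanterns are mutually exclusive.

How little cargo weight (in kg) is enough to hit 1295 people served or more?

Minimise kg subject to total people served ≥ 1295.
cooking oil + water purification tabs + mosquito nets reaches 1304 using 183 kg.
Any bundle with less than 183 kg falls short of 1295.

183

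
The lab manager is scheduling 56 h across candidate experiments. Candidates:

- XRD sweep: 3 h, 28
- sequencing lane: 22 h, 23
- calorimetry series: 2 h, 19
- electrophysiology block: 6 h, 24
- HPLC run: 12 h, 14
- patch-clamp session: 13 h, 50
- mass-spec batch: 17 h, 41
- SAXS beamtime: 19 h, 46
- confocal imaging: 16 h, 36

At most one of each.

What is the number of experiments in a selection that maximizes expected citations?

5

The maximum expected citations within 56 h is 184.
XRD sweep + calorimetry series + patch-clamp session + mass-spec batch + SAXS beamtime hits 184 at 54 h.
Every optimal selection uses 5 experiments.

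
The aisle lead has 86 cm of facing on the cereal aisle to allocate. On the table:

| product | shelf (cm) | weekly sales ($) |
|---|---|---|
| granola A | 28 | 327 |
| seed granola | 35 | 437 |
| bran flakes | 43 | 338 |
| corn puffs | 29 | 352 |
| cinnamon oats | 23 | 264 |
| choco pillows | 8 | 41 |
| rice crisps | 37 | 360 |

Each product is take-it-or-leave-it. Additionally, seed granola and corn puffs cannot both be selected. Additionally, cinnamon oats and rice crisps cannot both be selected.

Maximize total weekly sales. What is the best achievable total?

1028

Taking granola A + seed granola + cinnamon oats: 86 cm used, 1028 in weekly sales.
Nothing else feasible within 86 cm beats 1028.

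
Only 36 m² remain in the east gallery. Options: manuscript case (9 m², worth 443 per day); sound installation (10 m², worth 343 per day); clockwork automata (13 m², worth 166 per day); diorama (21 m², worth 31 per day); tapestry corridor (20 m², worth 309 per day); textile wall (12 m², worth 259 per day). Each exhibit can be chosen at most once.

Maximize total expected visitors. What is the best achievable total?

1045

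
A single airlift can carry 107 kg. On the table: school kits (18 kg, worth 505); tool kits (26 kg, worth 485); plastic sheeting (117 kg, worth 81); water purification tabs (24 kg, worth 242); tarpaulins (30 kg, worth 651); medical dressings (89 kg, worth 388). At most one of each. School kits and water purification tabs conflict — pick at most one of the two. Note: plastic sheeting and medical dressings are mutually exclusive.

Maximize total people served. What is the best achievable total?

1641

School kits + tool kits + tarpaulins uses 74 of the 107 kg and totals 1641.
No other feasible combination exceeds 1641.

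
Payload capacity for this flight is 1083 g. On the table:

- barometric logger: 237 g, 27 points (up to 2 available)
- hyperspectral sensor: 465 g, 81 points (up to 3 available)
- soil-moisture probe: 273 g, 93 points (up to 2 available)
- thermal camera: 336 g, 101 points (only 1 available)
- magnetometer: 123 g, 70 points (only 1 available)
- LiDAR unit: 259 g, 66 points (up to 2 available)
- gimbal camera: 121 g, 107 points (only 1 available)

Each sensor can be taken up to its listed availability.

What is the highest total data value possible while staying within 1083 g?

429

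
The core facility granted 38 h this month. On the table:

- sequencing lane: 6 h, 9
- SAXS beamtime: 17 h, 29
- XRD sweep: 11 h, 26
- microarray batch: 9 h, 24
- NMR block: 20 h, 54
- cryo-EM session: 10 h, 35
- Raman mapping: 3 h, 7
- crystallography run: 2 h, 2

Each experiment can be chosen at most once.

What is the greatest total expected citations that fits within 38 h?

100

Ranking by ratio (expected citations/h): cryo-EM session 3.50, NMR block 2.70, microarray batch 2.67, XRD sweep 2.36.
A density-first pass picks NMR block + cryo-EM session + Raman mapping + crystallography run — 98 at 35 h.
Dropping Raman mapping frees 3 h; slotting in sequencing lane (6 h) lifts the total to 100 at 38 h.
No other feasible combination exceeds 100.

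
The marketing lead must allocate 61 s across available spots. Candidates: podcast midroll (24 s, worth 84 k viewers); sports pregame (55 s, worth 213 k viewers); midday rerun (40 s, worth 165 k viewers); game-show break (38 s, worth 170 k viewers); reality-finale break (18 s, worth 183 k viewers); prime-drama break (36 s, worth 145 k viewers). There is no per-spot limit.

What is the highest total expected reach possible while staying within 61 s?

Density check — reality-finale break 10.17, game-show break 4.47, midday rerun 4.12, prime-drama break 4.03 are the best per s.
Best packing: 3×reality-finale break — 54 s, 549 total.
The spare 7 s is too small for any remaining spot, and no exchange beats 549.

549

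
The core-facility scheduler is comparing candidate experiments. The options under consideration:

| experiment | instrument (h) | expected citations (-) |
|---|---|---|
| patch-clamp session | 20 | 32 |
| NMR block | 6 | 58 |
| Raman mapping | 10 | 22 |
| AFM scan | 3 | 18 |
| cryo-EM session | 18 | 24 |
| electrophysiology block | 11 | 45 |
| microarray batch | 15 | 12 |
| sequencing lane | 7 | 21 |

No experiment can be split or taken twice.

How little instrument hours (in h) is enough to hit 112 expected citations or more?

20

Minimise h subject to total expected citations ≥ 112.
NMR block + AFM scan + electrophysiology block: 121 expected citations at 20 h.
Any bundle with less than 20 h falls short of 112.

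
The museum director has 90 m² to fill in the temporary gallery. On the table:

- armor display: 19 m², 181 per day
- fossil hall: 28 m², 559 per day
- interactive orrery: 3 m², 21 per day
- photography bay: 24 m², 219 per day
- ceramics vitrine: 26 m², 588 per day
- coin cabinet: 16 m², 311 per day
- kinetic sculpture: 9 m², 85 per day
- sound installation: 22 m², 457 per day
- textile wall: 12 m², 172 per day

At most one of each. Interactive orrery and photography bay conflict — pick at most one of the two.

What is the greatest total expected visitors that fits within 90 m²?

By expected visitors per m²: ceramics vitrine 22.62, sound installation 20.77, fossil hall 19.96, coin cabinet 19.44 lead.
Fossil hall + ceramics vitrine + sound installation + textile wall uses 88 of the 90 m² and totals 1776.
Every other selection either busts 90 m² or breaks a pairing rule or fails to beat 1776.

1776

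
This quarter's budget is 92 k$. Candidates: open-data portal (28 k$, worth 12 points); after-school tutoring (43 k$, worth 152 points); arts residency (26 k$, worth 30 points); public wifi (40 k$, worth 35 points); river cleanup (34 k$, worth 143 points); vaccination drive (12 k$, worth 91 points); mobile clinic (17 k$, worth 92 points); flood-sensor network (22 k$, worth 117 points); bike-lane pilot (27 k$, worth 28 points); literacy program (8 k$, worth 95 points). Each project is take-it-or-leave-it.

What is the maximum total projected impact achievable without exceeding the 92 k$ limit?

456

Taking the top-ratio projects first gives arts residency + vaccination drive + mobile clinic + flood-sensor network + literacy program for 425 (85 k$).
Replace arts residency and vaccination drive with after-school tutoring: the trade gains 31 net, giving 456 at 90 k$.
That's the maximum — no swap from here does better than 456.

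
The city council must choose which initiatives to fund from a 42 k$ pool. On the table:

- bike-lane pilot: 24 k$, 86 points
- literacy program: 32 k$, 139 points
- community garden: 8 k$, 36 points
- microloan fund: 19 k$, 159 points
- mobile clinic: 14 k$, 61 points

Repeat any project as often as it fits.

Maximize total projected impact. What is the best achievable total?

318

2×microloan fund uses 38 of the 42 k$ and totals 318.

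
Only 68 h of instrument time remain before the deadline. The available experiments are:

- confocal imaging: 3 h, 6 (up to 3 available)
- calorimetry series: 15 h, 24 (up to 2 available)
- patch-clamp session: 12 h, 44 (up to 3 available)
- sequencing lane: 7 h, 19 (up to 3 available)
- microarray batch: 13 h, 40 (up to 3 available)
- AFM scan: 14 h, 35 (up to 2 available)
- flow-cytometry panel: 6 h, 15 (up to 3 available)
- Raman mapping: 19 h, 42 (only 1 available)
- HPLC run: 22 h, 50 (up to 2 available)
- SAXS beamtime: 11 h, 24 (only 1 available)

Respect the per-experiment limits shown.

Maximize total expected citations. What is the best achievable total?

227

The ratio ordering already packs tightly: 3×patch-clamp session + 2×microarray batch + flow-cytometry panel, 68 h, 227.
That's the maximum — no swap from here does better than 227.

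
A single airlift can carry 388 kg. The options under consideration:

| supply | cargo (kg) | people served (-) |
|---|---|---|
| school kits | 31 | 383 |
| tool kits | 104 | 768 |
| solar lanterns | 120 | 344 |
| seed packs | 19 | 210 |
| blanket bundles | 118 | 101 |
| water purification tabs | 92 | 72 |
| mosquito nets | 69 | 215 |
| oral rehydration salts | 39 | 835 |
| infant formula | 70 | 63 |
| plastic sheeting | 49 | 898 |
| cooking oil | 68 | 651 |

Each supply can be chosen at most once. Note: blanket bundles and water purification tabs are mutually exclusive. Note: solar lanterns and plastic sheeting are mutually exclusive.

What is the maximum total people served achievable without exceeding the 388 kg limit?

3960

Ranking by ratio (people served/kg): oral rehydration salts 21.41, plastic sheeting 18.33, school kits 12.35, seed packs 11.05.
Taking school kits + tool kits + seed packs + mosquito nets + oral rehydration salts + plastic sheeting + cooking oil: 379 kg used, 3960 in people served.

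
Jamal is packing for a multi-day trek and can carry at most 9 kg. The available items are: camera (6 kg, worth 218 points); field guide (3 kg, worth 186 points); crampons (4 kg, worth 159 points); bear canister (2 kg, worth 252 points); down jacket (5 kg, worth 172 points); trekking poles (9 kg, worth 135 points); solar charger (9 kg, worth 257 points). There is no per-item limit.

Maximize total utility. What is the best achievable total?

1008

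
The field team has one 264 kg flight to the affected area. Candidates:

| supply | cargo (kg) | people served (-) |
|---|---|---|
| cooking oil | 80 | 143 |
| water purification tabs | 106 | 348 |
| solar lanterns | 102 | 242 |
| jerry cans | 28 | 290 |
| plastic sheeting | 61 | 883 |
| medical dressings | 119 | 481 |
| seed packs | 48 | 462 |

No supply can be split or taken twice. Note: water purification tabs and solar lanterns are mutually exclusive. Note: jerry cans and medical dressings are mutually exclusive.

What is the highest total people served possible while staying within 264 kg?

1983

Best packing: water purification tabs + jerry cans + plastic sheeting + seed packs — 243 kg, 1983 total.
Runner-up solar lanterns + jerry cans + plastic sheeting + seed packs tops out at 1877.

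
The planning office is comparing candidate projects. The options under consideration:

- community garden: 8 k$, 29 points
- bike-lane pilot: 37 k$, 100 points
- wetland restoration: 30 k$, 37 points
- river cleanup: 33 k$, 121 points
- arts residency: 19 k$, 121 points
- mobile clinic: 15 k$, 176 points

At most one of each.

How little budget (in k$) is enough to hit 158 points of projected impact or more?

15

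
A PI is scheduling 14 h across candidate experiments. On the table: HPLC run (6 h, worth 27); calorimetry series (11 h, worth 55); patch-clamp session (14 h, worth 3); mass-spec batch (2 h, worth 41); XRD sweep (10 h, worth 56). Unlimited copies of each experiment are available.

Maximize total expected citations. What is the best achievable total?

287

Best packing: 7×mass-spec batch — 14 h, 287 total.
Nothing else within 14 h beats 287.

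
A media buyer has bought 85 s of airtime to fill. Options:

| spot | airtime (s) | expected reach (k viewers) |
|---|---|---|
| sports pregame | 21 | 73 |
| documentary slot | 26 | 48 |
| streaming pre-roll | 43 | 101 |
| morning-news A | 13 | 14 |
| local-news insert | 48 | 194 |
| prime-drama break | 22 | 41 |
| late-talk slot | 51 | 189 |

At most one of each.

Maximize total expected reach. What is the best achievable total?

Sports pregame + morning-news A + local-news insert uses 82 of the 85 s and totals 281.

281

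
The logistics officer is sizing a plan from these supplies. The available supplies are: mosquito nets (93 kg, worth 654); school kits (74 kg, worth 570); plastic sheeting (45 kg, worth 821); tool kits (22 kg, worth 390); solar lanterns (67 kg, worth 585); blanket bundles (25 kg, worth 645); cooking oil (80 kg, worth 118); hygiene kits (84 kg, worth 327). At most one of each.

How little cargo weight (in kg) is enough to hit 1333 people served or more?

70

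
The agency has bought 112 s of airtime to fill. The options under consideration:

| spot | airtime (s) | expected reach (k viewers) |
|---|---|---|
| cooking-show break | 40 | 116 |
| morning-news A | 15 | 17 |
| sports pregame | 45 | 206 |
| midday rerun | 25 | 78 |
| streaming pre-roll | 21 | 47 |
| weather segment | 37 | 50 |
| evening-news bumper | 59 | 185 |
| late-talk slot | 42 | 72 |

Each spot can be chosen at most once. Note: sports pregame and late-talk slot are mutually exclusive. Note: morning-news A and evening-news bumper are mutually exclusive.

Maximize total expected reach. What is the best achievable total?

400

Ranking by ratio (expected reach/s): sports pregame 4.58, evening-news bumper 3.14, midday rerun 3.12.
A density-first pass picks sports pregame + evening-news bumper — 391 at 104 s.
Dropping evening-news bumper frees 59 s; slotting in cooking-show break + midday rerun (65 s) lifts the total to 400 at 110 s.
Next best is sports pregame + evening-news bumper at 391 (104 s) — short by 9.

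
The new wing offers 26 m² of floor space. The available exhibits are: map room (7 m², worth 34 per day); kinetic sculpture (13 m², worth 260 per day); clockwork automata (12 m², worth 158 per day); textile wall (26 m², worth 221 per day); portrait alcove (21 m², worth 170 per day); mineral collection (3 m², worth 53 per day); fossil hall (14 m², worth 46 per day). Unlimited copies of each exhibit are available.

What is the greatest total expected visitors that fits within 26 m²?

520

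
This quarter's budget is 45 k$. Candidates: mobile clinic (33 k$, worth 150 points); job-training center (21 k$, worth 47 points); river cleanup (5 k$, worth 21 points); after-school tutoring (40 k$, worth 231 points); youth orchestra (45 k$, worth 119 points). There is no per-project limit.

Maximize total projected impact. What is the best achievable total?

The ratio ordering already packs tightly: river cleanup + after-school tutoring, 45 k$, 252.
No other feasible combination exceeds 252.

252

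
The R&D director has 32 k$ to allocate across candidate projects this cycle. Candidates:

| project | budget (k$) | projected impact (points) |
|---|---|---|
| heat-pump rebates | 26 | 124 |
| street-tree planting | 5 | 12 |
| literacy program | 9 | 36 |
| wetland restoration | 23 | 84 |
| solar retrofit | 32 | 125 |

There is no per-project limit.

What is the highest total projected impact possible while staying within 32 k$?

The ratio ordering already packs tightly: heat-pump rebates + street-tree planting, 31 k$, 136.

136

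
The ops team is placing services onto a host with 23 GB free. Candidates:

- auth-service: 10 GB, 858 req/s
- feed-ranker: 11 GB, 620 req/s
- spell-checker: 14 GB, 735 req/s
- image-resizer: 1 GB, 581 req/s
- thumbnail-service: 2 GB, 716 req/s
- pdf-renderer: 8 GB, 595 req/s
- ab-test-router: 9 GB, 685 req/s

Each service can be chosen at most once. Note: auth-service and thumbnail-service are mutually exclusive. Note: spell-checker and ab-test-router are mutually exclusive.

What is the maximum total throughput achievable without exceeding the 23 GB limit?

Taking feed-ranker + image-resizer + thumbnail-service + ab-test-router: 23 GB used, 2602 in throughput.
Next best is image-resizer + thumbnail-service + pdf-renderer + ab-test-router at 2577 (20 GB) — short by 25.

2602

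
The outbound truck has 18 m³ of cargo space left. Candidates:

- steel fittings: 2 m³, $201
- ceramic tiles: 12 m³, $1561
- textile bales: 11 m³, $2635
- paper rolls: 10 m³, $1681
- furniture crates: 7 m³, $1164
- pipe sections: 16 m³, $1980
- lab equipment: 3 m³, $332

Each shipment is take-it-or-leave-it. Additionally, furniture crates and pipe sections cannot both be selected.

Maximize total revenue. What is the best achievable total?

3799

The ratio ordering already packs tightly: textile bales + furniture crates, 18 m³, 3799.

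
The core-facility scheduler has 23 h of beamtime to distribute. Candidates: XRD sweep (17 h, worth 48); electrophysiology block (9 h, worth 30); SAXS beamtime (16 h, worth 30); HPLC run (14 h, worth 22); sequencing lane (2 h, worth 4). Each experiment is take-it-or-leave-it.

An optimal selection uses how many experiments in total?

Optimal total is 52.
One optimal bundle: electrophysiology block + HPLC run (23 h).
Every optimal selection uses 2 experiments.

2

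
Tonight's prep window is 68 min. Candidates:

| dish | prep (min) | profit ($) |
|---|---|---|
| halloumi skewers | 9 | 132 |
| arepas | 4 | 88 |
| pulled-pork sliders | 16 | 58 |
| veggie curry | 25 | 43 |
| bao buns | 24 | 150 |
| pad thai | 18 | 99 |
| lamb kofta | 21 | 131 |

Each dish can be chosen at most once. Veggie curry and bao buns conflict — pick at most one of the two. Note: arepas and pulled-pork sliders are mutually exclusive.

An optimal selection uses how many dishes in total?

4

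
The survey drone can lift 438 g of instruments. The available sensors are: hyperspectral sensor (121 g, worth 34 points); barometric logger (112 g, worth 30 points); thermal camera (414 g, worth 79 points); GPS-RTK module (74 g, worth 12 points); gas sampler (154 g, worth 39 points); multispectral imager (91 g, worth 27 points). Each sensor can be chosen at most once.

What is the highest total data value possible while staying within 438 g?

Density check — multispectral imager 0.30, hyperspectral sensor 0.28, barometric logger 0.27, gas sampler 0.25 are the best per g.
Greedy by ratio would take hyperspectral sensor + barometric logger + GPS-RTK module + multispectral imager: 398 g used, total 103.
The 121 g tied up in hyperspectral sensor is better spent on gas sampler — total rises to 108 (431 g).
Nothing else within 438 g beats 108.

108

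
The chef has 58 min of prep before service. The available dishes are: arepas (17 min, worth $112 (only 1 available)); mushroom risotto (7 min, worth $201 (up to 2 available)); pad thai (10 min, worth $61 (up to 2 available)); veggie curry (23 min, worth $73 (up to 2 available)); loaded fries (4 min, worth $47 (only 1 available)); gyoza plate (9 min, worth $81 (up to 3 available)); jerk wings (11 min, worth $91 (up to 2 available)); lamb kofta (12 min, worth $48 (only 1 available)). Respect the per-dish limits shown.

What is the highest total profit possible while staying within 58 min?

793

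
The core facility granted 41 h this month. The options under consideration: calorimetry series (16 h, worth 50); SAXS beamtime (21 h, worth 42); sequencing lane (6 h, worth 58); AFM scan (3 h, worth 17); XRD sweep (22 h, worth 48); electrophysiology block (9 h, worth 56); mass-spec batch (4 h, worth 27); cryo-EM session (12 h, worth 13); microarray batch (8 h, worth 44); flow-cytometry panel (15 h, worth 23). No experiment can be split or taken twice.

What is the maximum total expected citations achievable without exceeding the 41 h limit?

208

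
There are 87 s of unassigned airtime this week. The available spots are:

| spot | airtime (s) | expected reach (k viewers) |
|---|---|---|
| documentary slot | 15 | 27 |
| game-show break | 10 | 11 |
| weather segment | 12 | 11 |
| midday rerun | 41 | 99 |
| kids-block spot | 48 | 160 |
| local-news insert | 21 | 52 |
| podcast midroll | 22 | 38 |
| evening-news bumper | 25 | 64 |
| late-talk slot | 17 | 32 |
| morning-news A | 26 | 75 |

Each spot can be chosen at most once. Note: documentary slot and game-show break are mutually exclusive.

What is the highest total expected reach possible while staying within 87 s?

246

The ratio ordering already packs tightly: game-show break + kids-block spot + morning-news A, 84 s, 246.
That's the maximum — no feasible swap from here does better than 246.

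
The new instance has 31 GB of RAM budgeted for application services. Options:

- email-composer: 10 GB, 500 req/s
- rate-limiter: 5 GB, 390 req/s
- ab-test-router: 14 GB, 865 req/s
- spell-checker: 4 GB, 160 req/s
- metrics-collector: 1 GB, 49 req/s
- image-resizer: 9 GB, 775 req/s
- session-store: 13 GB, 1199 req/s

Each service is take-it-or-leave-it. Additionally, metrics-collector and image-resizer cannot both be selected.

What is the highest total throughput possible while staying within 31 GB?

2524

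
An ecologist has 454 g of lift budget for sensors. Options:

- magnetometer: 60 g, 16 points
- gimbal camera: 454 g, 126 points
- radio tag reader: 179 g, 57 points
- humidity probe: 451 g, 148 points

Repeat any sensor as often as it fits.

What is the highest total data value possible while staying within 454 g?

148

Humidity probe uses 451 of the 454 g and totals 148.
Nothing else within 454 g beats 148.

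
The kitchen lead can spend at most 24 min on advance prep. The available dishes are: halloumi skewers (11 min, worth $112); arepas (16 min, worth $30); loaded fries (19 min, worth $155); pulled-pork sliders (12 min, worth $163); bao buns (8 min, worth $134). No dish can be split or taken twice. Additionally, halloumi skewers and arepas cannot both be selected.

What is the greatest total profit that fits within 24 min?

Taking pulled-pork sliders + bao buns: 20 min used, 297 in profit.

297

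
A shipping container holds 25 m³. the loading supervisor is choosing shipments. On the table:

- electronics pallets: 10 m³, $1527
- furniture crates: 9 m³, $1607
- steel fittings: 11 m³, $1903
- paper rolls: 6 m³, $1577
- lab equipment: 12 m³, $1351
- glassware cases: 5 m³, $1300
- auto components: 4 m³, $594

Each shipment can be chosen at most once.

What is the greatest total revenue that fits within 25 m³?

Ranking by ratio (revenue/m³): paper rolls 262.83, glassware cases 260.00, furniture crates 178.56.
Furniture crates + paper rolls + glassware cases + auto components uses 24 of the 25 m³ and totals 5078.

5078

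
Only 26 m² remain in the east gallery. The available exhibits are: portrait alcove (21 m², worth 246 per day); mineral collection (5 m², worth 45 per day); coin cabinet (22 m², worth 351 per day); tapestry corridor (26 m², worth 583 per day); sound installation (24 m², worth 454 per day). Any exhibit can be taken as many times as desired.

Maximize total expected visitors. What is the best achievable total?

583

The ratio ordering already packs tightly: tapestry corridor, 26 m², 583.
Nothing else within 26 m² beats 583.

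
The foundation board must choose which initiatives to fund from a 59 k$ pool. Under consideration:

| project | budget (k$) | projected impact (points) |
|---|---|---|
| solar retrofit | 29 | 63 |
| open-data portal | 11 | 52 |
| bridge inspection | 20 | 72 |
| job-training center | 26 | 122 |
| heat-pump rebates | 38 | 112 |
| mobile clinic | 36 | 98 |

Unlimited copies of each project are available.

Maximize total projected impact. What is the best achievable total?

278

Ranking by ratio (projected impact/k$): open-data portal 4.73, job-training center 4.69, bridge inspection 3.60, heat-pump rebates 2.95.
The ratio heuristic lands on 5×open-data portal (260) but leaves 4 k$ idle.
Replace 2×open-data portal with job-training center: the trade gains 18 net, giving 278 at 59 k$.
That's the maximum — no swap from here does better than 278.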